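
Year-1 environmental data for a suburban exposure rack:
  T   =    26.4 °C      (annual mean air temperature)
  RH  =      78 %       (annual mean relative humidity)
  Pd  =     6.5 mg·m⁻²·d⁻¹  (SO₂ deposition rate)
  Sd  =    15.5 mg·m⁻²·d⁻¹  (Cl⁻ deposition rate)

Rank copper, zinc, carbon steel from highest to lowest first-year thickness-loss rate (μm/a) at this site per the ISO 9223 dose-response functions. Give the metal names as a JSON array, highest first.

["carbon steel", "zinc", "copper"]

copper: T>10 °C ⇒ hinge -0.080·(26.4−10) = -1.3120
  Pd branch = 0.0053·Pd^0.26·e^(0.059·RH+f) = 0.2315 μm/a
  Cl⁻ term: 0.01025·15.5^0.27·exp(0.036·78+0.049·26.4) = 1.298
  r_corr = 0.2315 + 1.298 = 1.53 μm/a
zinc: f(T) = -0.071·(T−10) [T>10 °C] = -1.1644
  Pd branch = 0.0129·Pd^0.44·e^(0.046·RH+f) = 0.3318 μm/a
  Sd branch = 0.0175·Sd^0.57·e^(0.008·RH+0.085·T) = 1.469 μm/a
  r_corr = 0.3318 + 1.469 = 1.801 μm/a
carbon steel: T>10 °C ⇒ hinge -0.054·(26.4−10) = -0.8856
  SO₂ term: 1.77·6.5^0.52·exp(0.02·78-0.8856) = 9.196
  Cl⁻ term: 0.102·15.5^0.62·exp(0.033·78+0.04·26.4) = 21.04
  sum: 9.196 + 21.04 → r_corr = 30.24 μm/a
Ordering by μm/a: carbon steel (30.2) > zinc (1.8) > copper (1.53)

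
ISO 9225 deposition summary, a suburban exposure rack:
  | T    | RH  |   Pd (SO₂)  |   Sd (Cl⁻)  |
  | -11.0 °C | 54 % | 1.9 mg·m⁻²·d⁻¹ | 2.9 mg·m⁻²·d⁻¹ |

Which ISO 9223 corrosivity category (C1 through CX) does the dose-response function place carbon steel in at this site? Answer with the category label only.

C1

carbon steel: temperature factor f = +0.150·(-21.0) = -3.1500
  sulphur-dioxide contribution → 0.3118 μm/a
  chloride contribution → 0.7553 μm/a
  total first-year rate 1.067 μm/a
Category bounds: 0…1.3 μm/a bracket r_corr ⇒ C1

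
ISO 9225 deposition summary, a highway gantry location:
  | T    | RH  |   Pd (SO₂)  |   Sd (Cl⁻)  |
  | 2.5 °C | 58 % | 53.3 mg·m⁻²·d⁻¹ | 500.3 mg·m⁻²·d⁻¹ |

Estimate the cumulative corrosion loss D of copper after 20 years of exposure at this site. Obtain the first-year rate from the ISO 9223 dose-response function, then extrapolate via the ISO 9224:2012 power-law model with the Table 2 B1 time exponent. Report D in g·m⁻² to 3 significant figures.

copper: T≤10 °C ⇒ hinge +0.126·(2.5−10) = -0.9450
  Pd branch = 0.0053·Pd^0.26·e^(0.059·RH+f) = 0.1774 μm/a
  Cl⁻ term: 0.01025·500.3^0.27·exp(0.036·58+0.049·2.5) = 0.5006
  r_corr = 0.1774 + 0.5006 = 0.678 μm/a
Long-term exponent b (ISO 9224 Table 2, B1) = 0.667
  D(20) = 0.678 × 20^0.667 = 0.678 × 7.375 = 5.001 μm
  Mass loss = 5.001 μm × 8.96 g/cm³ = 44.81 g·m⁻²

D(20) = 44.8 g·m⁻²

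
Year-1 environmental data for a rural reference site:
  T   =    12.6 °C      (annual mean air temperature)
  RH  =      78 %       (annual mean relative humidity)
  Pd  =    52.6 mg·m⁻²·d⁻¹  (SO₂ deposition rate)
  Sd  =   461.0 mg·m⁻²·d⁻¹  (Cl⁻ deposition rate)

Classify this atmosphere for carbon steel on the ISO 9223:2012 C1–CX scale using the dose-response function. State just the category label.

carbon steel: temperature factor f = -0.054·(2.6) = -0.1404
  Pd branch = 1.77·Pd^0.52·e^(0.02·RH+f) = 57.47 μm/a
  Sd branch = 0.102·Sd^0.62·e^(0.033·RH+0.04·T) = 99.28 μm/a
  sum: 57.47 + 99.28 → r_corr = 156.7 μm/a
Category bounds: 80…200 μm/a bracket r_corr ⇒ C5

C5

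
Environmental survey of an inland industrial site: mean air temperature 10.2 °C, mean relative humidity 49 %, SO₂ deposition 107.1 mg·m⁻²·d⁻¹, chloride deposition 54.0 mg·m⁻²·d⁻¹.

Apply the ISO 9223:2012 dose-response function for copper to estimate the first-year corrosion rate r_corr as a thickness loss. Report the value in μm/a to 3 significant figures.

copper: temperature factor f = -0.080·(0.2) = -0.0160
  SO₂ term: 0.0053·107.1^0.26·exp(0.059·49-0.0160) = 0.3167
  Sd branch = 0.01025·Sd^0.27·e^(0.036·RH+0.049·T) = 0.2895 μm/a
  r_corr = 0.3167 + 0.2895 = 0.6062 μm/a

r_corr = 0.606 μm/a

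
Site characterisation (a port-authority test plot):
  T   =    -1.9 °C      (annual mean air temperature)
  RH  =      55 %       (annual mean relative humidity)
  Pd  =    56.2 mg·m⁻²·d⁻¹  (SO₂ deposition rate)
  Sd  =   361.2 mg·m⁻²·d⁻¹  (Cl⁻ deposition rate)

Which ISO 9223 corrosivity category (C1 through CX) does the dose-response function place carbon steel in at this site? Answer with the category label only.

C3

carbon steel: T≤10 °C ⇒ hinge +0.150·(-1.9−10) = -1.7850
  SO₂ term: 1.77·56.2^0.52·exp(0.02·55-1.7850) = 7.25
  Cl⁻ term: 0.102·361.2^0.62·exp(0.033·55+0.04·-1.9) = 22.37
  sum: 7.25 + 22.37 → r_corr = 29.62 μm/a
Category bounds: 25…50 μm/a bracket r_corr ⇒ C3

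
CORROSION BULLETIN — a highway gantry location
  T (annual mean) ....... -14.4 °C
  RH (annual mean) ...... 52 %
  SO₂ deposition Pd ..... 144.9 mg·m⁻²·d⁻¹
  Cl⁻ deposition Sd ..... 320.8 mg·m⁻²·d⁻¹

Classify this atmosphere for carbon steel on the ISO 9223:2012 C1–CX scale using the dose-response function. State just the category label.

carbon steel: temperature factor f = +0.150·(-24.4) = -3.6600
  SO₂ term: 1.77·144.9^0.52·exp(0.02·52-3.6600) = 1.713
  Sd branch = 0.102·Sd^0.62·e^(0.033·RH+0.04·T) = 11.42 μm/a
  sum: 1.713 + 11.42 → r_corr = 13.13 μm/a
ISO 9223 Table 2 (carbon steel): 1.3 < 13.1 ≤ 25 μm/a ⇒ C2

C2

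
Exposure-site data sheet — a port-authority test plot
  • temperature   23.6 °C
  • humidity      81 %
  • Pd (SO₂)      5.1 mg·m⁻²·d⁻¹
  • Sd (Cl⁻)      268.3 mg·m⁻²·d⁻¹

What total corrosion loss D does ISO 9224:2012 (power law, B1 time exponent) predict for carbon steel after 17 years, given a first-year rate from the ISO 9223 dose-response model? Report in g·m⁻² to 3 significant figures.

D(17) = 4.55e+03 g·m⁻²

carbon steel: T>10 °C ⇒ hinge -0.054·(23.6−10) = -0.7344
  sulphur-dioxide contribution → 10.01 μm/a
  chloride contribution → 121.7 μm/a
  total first-year rate 131.7 μm/a
Power-law: D(17) = r_corr · 17^0.523
  D(17) = 131.7 × 17^0.523 = 131.7 × 4.401 = 579.5 μm
  Mass loss = 579.5 μm × 7.85 g/cm³ = 4549 g·m⁻²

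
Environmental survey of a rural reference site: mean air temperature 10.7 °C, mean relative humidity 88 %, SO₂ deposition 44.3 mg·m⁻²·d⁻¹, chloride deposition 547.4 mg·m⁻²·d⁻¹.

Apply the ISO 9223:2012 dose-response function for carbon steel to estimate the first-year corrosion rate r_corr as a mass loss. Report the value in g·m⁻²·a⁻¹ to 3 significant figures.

carbon steel: temperature factor f = -0.054·(0.7) = -0.0378
  SO₂ term: 1.77·44.3^0.52·exp(0.02·88-0.0378) = 71.13
  Sd branch = 0.102·Sd^0.62·e^(0.033·RH+0.04·T) = 142.4 μm/a
  sum: 71.13 + 142.4 → r_corr = 213.5 μm/a
Convert to mass loss: 213.5 μm/a × 7.85 g/cm³ = 1676 g·m⁻²·a⁻¹

r_corr = 1.68e+03 g·m⁻²·a⁻¹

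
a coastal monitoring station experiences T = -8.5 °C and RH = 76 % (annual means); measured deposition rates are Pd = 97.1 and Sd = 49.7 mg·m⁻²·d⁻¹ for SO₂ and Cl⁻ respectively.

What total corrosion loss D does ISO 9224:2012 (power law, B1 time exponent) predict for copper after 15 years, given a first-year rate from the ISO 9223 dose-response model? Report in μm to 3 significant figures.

D(15) = 2.73 μm

copper: f(T) = +0.126·(T−10) [T≤10 °C] = -2.3310
  Pd branch = 0.0053·Pd^0.26·e^(0.059·RH+f) = 0.15 μm/a
  Cl⁻ term: 0.01025·49.7^0.27·exp(0.036·76+0.049·-8.5) = 0.2993
  r_corr = 0.15 + 0.2993 = 0.4493 μm/a
Long-term exponent b (ISO 9224 Table 2, B1) = 0.667
  D(15) = 0.4493 × 15^0.667 = 0.4493 × 6.088 = 2.735 μm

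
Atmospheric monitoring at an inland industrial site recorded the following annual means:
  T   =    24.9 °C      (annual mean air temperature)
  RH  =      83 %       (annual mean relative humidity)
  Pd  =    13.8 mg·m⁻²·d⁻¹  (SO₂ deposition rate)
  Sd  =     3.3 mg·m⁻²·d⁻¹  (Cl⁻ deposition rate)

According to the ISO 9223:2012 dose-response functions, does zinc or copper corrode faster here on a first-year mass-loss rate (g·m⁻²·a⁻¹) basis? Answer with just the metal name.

zinc: temperature factor f = -0.071·(14.9) = -1.0579
  sulphur-dioxide contribution → 0.6469 μm/a
  chloride contribution → 0.5574 μm/a
  total first-year rate 1.204 μm/a
  mass loss = 1.204 μm/a × 7.14 g/cm³ = 8.598 g·m⁻²·a⁻¹
copper: temperature factor f = -0.080·(14.9) = -1.1920
  sulphur-dioxide contribution → 0.4263 μm/a
  chloride contribution → 0.9512 μm/a
  ⇒ r_corr(copper) = 1.378 μm/a
  mass loss = 1.378 μm/a × 8.96 g/cm³ = 12.34 g·m⁻²·a⁻¹
Ordering by g·m⁻²·a⁻¹: copper (12.3) > zinc (8.6)

copper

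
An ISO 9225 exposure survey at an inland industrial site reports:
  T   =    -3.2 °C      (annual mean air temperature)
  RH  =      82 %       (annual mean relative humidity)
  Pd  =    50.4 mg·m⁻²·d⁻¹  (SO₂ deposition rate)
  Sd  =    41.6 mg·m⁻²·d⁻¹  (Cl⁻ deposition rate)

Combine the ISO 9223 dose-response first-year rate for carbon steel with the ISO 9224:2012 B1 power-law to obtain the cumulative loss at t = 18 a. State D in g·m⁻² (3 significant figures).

D(18) = 827 g·m⁻²

carbon steel: temperature factor f = +0.150·(-13.2) = -1.9800
  sulphur-dioxide contribution → 9.673 μm/a
  chloride contribution → 13.55 μm/a
  total first-year rate 23.23 μm/a
Power-law: D(18) = r_corr · 18^0.523
  D(18) = 23.23 × 18^0.523 = 23.23 × 4.534 = 105.3 μm
  Mass loss = 105.3 μm × 7.85 g/cm³ = 826.7 g·m⁻²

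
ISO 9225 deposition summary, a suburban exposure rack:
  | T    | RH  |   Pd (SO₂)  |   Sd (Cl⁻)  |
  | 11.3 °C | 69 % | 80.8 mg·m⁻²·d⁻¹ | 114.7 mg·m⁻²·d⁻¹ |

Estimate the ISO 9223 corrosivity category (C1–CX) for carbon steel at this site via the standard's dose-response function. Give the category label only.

C5

carbon steel: T>10 °C ⇒ hinge -0.054·(11.3−10) = -0.0702
  sulphur-dioxide contribution → 64.37 μm/a
  chloride contribution → 29.56 μm/a
  total first-year rate 93.93 μm/a
Category bounds: 80…200 μm/a bracket r_corr ⇒ C5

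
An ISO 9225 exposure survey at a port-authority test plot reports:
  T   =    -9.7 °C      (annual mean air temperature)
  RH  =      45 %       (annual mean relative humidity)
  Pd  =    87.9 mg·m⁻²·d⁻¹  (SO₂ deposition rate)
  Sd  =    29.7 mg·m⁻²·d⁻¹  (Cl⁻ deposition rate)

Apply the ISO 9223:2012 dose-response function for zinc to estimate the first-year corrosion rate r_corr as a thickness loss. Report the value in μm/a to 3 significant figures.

r_corr = 0.423 μm/a

zinc: f(T) = +0.038·(T−10) [T≤10 °C] = -0.7486
  SO₂ term: 0.0129·87.9^0.44·exp(0.046·45-0.7486) = 0.3466
  Sd branch = 0.0175·Sd^0.57·e^(0.008·RH+0.085·T) = 0.07599 μm/a
  r_corr = 0.3466 + 0.07599 = 0.4226 μm/a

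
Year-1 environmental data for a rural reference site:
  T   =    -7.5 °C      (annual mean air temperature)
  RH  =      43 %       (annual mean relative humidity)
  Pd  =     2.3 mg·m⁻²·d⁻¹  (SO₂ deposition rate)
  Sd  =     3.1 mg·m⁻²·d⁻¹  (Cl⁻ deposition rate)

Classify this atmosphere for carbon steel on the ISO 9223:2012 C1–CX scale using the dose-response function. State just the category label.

C1

carbon steel: T≤10 °C ⇒ hinge +0.150·(-7.5−10) = -2.6250
  sulphur-dioxide contribution → 0.4672 μm/a
  chloride contribution → 0.6298 μm/a
  ⇒ r_corr(carbon steel) = 1.097 μm/a
1.1 μm/a falls in (0, 1.3] for carbon steel → category C1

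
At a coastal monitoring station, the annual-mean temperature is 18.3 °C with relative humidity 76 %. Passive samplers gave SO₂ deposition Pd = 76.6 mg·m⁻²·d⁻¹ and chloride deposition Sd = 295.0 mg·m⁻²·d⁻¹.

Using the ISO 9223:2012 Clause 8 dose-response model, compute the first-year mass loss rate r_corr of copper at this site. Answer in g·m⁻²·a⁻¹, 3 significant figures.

r_corr = 22.8 g·m⁻²·a⁻¹

copper: temperature factor f = -0.080·(8.3) = -0.6640
  SO₂ term: 0.0053·76.6^0.26·exp(0.059·76-0.6640) = 0.7468
  Sd branch = 0.01025·Sd^0.27·e^(0.036·RH+0.049·T) = 1.8 μm/a
  sum: 0.7468 + 1.8 → r_corr = 2.547 μm/a
Convert to mass loss: 2.547 μm/a × 8.96 g/cm³ = 22.82 g·m⁻²·a⁻¹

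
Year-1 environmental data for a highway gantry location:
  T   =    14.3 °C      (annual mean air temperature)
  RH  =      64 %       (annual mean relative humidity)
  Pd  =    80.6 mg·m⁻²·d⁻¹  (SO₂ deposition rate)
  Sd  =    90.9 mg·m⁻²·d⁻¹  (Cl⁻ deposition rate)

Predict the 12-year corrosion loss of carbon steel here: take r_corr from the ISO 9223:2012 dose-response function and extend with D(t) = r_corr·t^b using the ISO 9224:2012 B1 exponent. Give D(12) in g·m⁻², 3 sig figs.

carbon steel: temperature factor f = -0.054·(4.3) = -0.2322
  Pd branch = 1.77·Pd^0.52·e^(0.02·RH+f) = 49.47 μm/a
  Cl⁻ term: 0.102·90.9^0.62·exp(0.033·64+0.04·14.3) = 24.47
  r_corr = 49.47 + 24.47 = 73.93 μm/a
ISO 9224: D(t) = r_corr · t^b with b = 0.523 (carbon steel, B1)
  D(12) = 73.93 × 12^0.523 = 73.93 × 3.668 = 271.2 μm
  Mass loss = 271.2 μm × 7.85 g/cm³ = 2129 g·m⁻²

D(12) = 2.13e+03 g·m⁻²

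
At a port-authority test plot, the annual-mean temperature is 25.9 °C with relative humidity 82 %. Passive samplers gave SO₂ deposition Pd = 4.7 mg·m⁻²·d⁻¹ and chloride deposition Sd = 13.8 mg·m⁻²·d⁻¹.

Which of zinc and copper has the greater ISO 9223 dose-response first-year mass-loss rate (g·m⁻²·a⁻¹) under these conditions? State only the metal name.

copper

zinc: f(T) = -0.071·(T−10) [T>10 °C] = -1.1289
  SO₂ term: 0.0129·4.7^0.44·exp(0.046·82-1.1289) = 0.3583
  Sd branch = 0.0175·Sd^0.57·e^(0.008·RH+0.085·T) = 1.361 μm/a
  r_corr = 0.3583 + 1.361 = 1.719 μm/a
  mass loss = 1.719 μm/a × 7.14 g/cm³ = 12.27 g·m⁻²·a⁻¹
copper: temperature factor f = -0.080·(15.9) = -1.2720
  Pd branch = 0.0053·Pd^0.26·e^(0.059·RH+f) = 0.2804 μm/a
  Sd branch = 0.01025·Sd^0.27·e^(0.036·RH+0.049·T) = 1.418 μm/a
  sum: 0.2804 + 1.418 → r_corr = 1.698 μm/a
  mass loss = 1.698 μm/a × 8.96 g/cm³ = 15.22 g·m⁻²·a⁻¹
Ordering by g·m⁻²·a⁻¹: copper (15.2) > zinc (12.3)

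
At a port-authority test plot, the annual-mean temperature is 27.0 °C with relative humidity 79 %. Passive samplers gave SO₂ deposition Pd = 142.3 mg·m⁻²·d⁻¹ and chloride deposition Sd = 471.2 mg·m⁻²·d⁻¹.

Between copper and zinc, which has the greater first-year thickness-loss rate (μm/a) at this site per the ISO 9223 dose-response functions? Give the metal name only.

copper: temperature factor f = -0.080·(17.0) = -1.3600
  sulphur-dioxide contribution → 0.5221 μm/a
  chloride contribution → 3.485 μm/a
  total first-year rate 4.007 μm/a
zinc: temperature factor f = -0.071·(17.0) = -1.2070
  sulphur-dioxide contribution → 1.294 μm/a
  chloride contribution → 10.91 μm/a
  total first-year rate 12.21 μm/a
Ordering by μm/a: zinc (12.2) > copper (4.01)

zinc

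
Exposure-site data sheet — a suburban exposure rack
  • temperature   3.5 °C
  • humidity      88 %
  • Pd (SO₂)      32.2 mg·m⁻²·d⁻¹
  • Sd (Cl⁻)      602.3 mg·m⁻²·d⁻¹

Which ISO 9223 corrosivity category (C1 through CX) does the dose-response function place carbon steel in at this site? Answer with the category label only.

carbon steel: T≤10 °C ⇒ hinge +0.150·(3.5−10) = -0.9750
  Pd branch = 1.77·Pd^0.52·e^(0.02·RH+f) = 23.6 μm/a
  Cl⁻ term: 0.102·602.3^0.62·exp(0.033·88+0.04·3.5) = 113.3
  r_corr = 23.6 + 113.3 = 136.9 μm/a
137 μm/a falls in (80, 200] for carbon steel → category C5

C5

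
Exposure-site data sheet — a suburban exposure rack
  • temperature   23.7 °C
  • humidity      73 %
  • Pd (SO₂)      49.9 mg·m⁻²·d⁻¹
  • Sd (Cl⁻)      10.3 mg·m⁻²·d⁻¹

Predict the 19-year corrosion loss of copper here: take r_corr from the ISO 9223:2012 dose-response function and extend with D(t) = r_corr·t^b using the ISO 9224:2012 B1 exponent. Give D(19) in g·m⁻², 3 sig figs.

D(19) = 77.5 g·m⁻²

copper: temperature factor f = -0.080·(13.7) = -1.0960
  Pd branch = 0.0053·Pd^0.26·e^(0.059·RH+f) = 0.3633 μm/a
  Cl⁻ term: 0.01025·10.3^0.27·exp(0.036·73+0.049·23.7) = 0.8509
  r_corr = 0.3633 + 0.8509 = 1.214 μm/a
ISO 9224: D(t) = r_corr · t^b with b = 0.667 (copper, B1)
  D(19) = 1.214 × 19^0.667 = 1.214 × 7.127 = 8.654 μm
  Mass loss = 8.654 μm × 8.96 g/cm³ = 77.54 g·m⁻²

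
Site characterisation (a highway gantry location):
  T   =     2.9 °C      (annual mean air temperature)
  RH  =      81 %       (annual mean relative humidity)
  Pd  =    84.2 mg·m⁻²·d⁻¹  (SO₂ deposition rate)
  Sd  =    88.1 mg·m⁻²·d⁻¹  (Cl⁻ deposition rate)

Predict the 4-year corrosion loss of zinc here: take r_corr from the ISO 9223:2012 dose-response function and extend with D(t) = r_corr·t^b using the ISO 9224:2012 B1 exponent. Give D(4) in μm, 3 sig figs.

zinc: T≤10 °C ⇒ hinge +0.038·(2.9−10) = -0.2698
  SO₂ term: 0.0129·84.2^0.44·exp(0.046·81-0.2698) = 2.876
  Sd branch = 0.0175·Sd^0.57·e^(0.008·RH+0.085·T) = 0.5497 μm/a
  r_corr = 2.876 + 0.5497 = 3.425 μm/a
Power-law: D(4) = r_corr · 4^0.813
  D(4) = 3.425 × 4^0.813 = 3.425 × 3.087 = 10.57 μm

D(4) = 10.6 μm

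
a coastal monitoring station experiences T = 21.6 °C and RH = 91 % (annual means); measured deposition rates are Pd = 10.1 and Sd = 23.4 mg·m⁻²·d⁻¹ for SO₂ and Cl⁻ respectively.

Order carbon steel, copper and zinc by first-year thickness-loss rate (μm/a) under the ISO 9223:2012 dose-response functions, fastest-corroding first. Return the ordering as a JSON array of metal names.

carbon steel: f(T) = -0.054·(T−10) [T>10 °C] = -0.6264
  sulphur-dioxide contribution → 19.44 μm/a
  chloride contribution → 34.43 μm/a
  ⇒ r_corr(carbon steel) = 53.86 μm/a
copper: T>10 °C ⇒ hinge -0.080·(21.6−10) = -0.9280
  sulphur-dioxide contribution → 0.8205 μm/a
  chloride contribution → 1.832 μm/a
  total first-year rate 2.652 μm/a
zinc: temperature factor f = -0.071·(11.6) = -0.8236
  sulphur-dioxide contribution → 1.03 μm/a
  chloride contribution → 1.371 μm/a
  ⇒ r_corr(zinc) = 2.401 μm/a
Ordering by μm/a: carbon steel (53.9) > copper (2.65) > zinc (2.4)

["carbon steel", "copper", "zinc"]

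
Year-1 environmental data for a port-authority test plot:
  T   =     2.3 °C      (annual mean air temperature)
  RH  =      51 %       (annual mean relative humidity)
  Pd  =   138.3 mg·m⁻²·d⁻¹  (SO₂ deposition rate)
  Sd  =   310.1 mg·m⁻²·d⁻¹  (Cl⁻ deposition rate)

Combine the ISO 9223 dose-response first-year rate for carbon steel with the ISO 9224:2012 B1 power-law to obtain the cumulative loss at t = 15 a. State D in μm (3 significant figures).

D(15) = 170 μm

carbon steel: temperature factor f = +0.150·(-7.7) = -1.1550
  Pd branch = 1.77·Pd^0.52·e^(0.02·RH+f) = 20.07 μm/a
  Cl⁻ term: 0.102·310.1^0.62·exp(0.033·51+0.04·2.3) = 21.1
  r_corr = 20.07 + 21.1 = 41.17 μm/a
ISO 9224: D(t) = r_corr · t^b with b = 0.523 (carbon steel, B1)
  D(15) = 41.17 × 15^0.523 = 41.17 × 4.122 = 169.7 μm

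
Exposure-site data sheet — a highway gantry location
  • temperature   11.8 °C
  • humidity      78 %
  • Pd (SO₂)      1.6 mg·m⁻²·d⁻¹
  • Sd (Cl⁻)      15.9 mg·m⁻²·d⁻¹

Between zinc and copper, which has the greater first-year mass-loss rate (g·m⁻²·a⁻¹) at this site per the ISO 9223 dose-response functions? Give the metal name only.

copper

zinc: T>10 °C ⇒ hinge -0.071·(11.8−10) = -0.1278
  sulphur-dioxide contribution → 0.5048 μm/a
  chloride contribution → 0.431 μm/a
  ⇒ r_corr(zinc) = 0.9358 μm/a
  mass loss = 0.9358 μm/a × 7.14 g/cm³ = 6.682 g·m⁻²·a⁻¹
copper: T>10 °C ⇒ hinge -0.080·(11.8−10) = -0.1440
  sulphur-dioxide contribution → 0.5169 μm/a
  chloride contribution → 0.6393 μm/a
  ⇒ r_corr(copper) = 1.156 μm/a
  mass loss = 1.156 μm/a × 8.96 g/cm³ = 10.36 g·m⁻²·a⁻¹
Ordering by g·m⁻²·a⁻¹: copper (10.4) > zinc (6.68)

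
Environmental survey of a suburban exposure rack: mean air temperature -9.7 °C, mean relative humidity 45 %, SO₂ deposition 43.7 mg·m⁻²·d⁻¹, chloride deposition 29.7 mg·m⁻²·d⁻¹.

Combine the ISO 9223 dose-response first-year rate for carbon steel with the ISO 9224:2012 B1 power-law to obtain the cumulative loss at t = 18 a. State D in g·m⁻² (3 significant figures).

carbon steel: T≤10 °C ⇒ hinge +0.150·(-9.7−10) = -2.9550
  sulphur-dioxide contribution → 1.616 μm/a
  chloride contribution → 2.501 μm/a
  total first-year rate 4.117 μm/a
Power-law: D(18) = r_corr · 18^0.523
  D(18) = 4.117 × 18^0.523 = 4.117 × 4.534 = 18.67 μm
  Mass loss = 18.67 μm × 7.85 g/cm³ = 146.6 g·m⁻²

D(18) = 147 g·m⁻²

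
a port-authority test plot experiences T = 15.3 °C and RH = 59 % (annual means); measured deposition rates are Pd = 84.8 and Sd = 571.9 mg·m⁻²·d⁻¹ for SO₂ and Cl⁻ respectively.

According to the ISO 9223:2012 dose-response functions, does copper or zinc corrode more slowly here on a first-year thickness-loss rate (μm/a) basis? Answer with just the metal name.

copper

copper: T>10 °C ⇒ hinge -0.080·(15.3−10) = -0.4240
  SO₂ term: 0.0053·84.8^0.26·exp(0.059·59-0.4240) = 0.3575
  Cl⁻ term: 0.01025·571.9^0.27·exp(0.036·59+0.049·15.3) = 1.007
  sum: 0.3575 + 1.007 → r_corr = 1.365 μm/a
zinc: f(T) = -0.071·(T−10) [T>10 °C] = -0.3763
  SO₂ term: 0.0129·84.8^0.44·exp(0.046·59-0.3763) = 0.9426
  Cl⁻ term: 0.0175·571.9^0.57·exp(0.008·59+0.085·15.3) = 3.841
  r_corr = 0.9426 + 3.841 = 4.784 μm/a
Ordering by μm/a: zinc (4.78) > copper (1.36)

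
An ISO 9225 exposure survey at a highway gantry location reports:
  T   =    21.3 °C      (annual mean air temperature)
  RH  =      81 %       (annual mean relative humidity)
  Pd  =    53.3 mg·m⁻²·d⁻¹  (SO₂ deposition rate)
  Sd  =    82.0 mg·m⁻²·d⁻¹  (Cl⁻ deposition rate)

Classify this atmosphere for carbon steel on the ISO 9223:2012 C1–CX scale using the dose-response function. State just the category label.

C5

carbon steel: T>10 °C ⇒ hinge -0.054·(21.3−10) = -0.6102
  SO₂ term: 1.77·53.3^0.52·exp(0.02·81-0.6102) = 38.41
  Sd branch = 0.102·Sd^0.62·e^(0.033·RH+0.04·T) = 53.22 μm/a
  sum: 38.41 + 53.22 → r_corr = 91.63 μm/a
91.6 μm/a falls in (80, 200] for carbon steel → category C5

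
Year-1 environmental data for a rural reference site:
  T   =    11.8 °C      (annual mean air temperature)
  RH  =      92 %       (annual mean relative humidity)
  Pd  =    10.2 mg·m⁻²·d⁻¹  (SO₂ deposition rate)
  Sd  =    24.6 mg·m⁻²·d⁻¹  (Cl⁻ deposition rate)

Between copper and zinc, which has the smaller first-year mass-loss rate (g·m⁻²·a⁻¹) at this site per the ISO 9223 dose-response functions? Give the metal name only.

zinc

copper: T>10 °C ⇒ hinge -0.080·(11.8−10) = -0.1440
  SO₂ term: 0.0053·10.2^0.26·exp(0.059·92-0.1440) = 1.911
  Sd branch = 0.01025·Sd^0.27·e^(0.036·RH+0.049·T) = 1.191 μm/a
  sum: 1.911 + 1.191 → r_corr = 3.102 μm/a
  mass loss = 3.102 μm/a × 8.96 g/cm³ = 27.79 g·m⁻²·a⁻¹
zinc: f(T) = -0.071·(T−10) [T>10 °C] = -0.1278
  SO₂ term: 0.0129·10.2^0.44·exp(0.046·92-0.1278) = 2.172
  Cl⁻ term: 0.0175·24.6^0.57·exp(0.008·92+0.085·11.8) = 0.6182
  r_corr = 2.172 + 0.6182 = 2.79 μm/a
  mass loss = 2.79 μm/a × 7.14 g/cm³ = 19.92 g·m⁻²·a⁻¹
Ordering by g·m⁻²·a⁻¹: copper (27.8) > zinc (19.9)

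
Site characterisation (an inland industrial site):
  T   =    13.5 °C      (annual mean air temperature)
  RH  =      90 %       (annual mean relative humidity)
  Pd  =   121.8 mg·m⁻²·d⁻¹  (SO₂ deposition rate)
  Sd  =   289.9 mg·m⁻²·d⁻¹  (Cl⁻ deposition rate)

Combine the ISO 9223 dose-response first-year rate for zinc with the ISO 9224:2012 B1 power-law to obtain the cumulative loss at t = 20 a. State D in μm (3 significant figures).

D(20) = 92.5 μm

zinc: T>10 °C ⇒ hinge -0.071·(13.5−10) = -0.2485
  Pd branch = 0.0129·Pd^0.44·e^(0.046·RH+f) = 5.228 μm/a
  Cl⁻ term: 0.0175·289.9^0.57·exp(0.008·90+0.085·13.5) = 2.868
  r_corr = 5.228 + 2.868 = 8.096 μm/a
ISO 9224: D(t) = r_corr · t^b with b = 0.813 (zinc, B1)
  D(20) = 8.096 × 20^0.813 = 8.096 × 11.42 = 92.47 μm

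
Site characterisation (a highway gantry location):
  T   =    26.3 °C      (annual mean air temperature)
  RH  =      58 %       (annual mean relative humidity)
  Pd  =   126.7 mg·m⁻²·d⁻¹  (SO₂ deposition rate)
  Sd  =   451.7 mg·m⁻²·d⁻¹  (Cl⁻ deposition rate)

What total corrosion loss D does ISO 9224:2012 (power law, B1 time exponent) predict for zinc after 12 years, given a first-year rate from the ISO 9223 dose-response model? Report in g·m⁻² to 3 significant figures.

D(12) = 483 g·m⁻²

zinc: T>10 °C ⇒ hinge -0.071·(26.3−10) = -1.1573
  Pd branch = 0.0129·Pd^0.44·e^(0.046·RH+f) = 0.4919 μm/a
  Sd branch = 0.0175·Sd^0.57·e^(0.008·RH+0.085·T) = 8.486 μm/a
  r_corr = 0.4919 + 8.486 = 8.977 μm/a
Power-law: D(12) = r_corr · 12^0.813
  D(12) = 8.977 × 12^0.813 = 8.977 × 7.54 = 67.69 μm
  Mass loss = 67.69 μm × 7.14 g/cm³ = 483.3 g·m⁻²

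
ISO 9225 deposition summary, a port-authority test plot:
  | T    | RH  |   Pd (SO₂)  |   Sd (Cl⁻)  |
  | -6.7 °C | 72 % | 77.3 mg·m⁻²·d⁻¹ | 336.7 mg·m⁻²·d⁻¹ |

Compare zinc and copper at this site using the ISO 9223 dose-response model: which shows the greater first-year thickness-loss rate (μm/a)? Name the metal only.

zinc

zinc: T≤10 °C ⇒ hinge +0.038·(-6.7−10) = -0.6346
  Pd branch = 0.0129·Pd^0.44·e^(0.046·RH+f) = 1.271 μm/a
  Cl⁻ term: 0.0175·336.7^0.57·exp(0.008·72+0.085·-6.7) = 0.4857
  r_corr = 1.271 + 0.4857 = 1.757 μm/a
copper: temperature factor f = +0.126·(-16.7) = -2.1042
  SO₂ term: 0.0053·77.3^0.26·exp(0.059·72-2.1042) = 0.14
  Sd branch = 0.01025·Sd^0.27·e^(0.036·RH+0.049·T) = 0.4745 μm/a
  sum: 0.14 + 0.4745 → r_corr = 0.6145 μm/a
Ordering by μm/a: zinc (1.76) > copper (0.614)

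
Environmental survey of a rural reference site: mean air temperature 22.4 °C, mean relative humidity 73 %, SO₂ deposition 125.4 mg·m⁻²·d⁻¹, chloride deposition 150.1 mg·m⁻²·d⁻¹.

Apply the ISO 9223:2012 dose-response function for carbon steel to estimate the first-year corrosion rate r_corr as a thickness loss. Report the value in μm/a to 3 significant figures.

carbon steel: f(T) = -0.054·(T−10) [T>10 °C] = -0.6696
  sulphur-dioxide contribution → 48.12 μm/a
  chloride contribution → 62.13 μm/a
  ⇒ r_corr(carbon steel) = 110.3 μm/a

r_corr = 110 μm/a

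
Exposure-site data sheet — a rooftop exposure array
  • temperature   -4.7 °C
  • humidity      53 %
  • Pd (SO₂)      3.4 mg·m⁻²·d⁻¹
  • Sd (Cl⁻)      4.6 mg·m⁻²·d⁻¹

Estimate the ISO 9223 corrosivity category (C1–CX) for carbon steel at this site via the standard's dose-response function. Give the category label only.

C2

carbon steel: f(T) = +0.150·(T−10) [T≤10 °C] = -2.2050
  sulphur-dioxide contribution → 1.064 μm/a
  chloride contribution → 1.252 μm/a
  total first-year rate 2.316 μm/a
ISO 9223 Table 2 (carbon steel): 1.3 < 2.32 ≤ 25 μm/a ⇒ C2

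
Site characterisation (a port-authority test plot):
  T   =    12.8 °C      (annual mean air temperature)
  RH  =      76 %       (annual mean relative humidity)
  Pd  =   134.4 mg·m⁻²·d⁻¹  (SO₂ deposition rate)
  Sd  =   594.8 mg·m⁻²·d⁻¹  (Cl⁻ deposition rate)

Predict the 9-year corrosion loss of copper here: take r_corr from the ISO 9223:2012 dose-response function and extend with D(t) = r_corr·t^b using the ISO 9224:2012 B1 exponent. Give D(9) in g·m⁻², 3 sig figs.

copper: temperature factor f = -0.080·(2.8) = -0.2240
  sulphur-dioxide contribution → 1.342 μm/a
  chloride contribution → 1.661 μm/a
  ⇒ r_corr(copper) = 3.003 μm/a
ISO 9224: D(t) = r_corr · t^b with b = 0.667 (copper, B1)
  D(9) = 3.003 × 9^0.667 = 3.003 × 4.33 = 13 μm
  Mass loss = 13 μm × 8.96 g/cm³ = 116.5 g·m⁻²

D(9) = 117 g·m⁻²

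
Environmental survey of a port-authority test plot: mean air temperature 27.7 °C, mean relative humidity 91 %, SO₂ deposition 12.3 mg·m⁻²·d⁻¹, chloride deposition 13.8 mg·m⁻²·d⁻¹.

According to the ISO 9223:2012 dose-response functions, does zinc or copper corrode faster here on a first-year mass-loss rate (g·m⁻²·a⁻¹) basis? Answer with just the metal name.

copper

zinc: temperature factor f = -0.071·(17.7) = -1.2567
  SO₂ term: 0.0129·12.3^0.44·exp(0.046·91-1.2567) = 0.7283
  Sd branch = 0.0175·Sd^0.57·e^(0.008·RH+0.085·T) = 1.704 μm/a
  sum: 0.7283 + 1.704 → r_corr = 2.432 μm/a
  mass loss = 2.432 μm/a × 7.14 g/cm³ = 17.37 g·m⁻²·a⁻¹
copper: T>10 °C ⇒ hinge -0.080·(27.7−10) = -1.4160
  Pd branch = 0.0053·Pd^0.26·e^(0.059·RH+f) = 0.5302 μm/a
  Sd branch = 0.01025·Sd^0.27·e^(0.036·RH+0.049·T) = 2.141 μm/a
  sum: 0.5302 + 2.141 → r_corr = 2.672 μm/a
  mass loss = 2.672 μm/a × 8.96 g/cm³ = 23.94 g·m⁻²·a⁻¹
Ordering by g·m⁻²·a⁻¹: copper (23.9) > zinc (17.4)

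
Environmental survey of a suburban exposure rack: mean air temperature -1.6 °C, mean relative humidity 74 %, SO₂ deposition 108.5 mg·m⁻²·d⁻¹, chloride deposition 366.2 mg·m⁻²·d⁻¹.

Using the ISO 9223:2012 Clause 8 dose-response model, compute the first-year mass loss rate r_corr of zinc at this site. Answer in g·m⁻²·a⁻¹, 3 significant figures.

r_corr = 19.7 g·m⁻²·a⁻¹

zinc: f(T) = +0.038·(T−10) [T≤10 °C] = -0.4408
  SO₂ term: 0.0129·108.5^0.44·exp(0.046·74-0.4408) = 1.964
  Sd branch = 0.0175·Sd^0.57·e^(0.008·RH+0.085·T) = 0.7987 μm/a
  sum: 1.964 + 0.7987 → r_corr = 2.762 μm/a
Convert to mass loss: 2.762 μm/a × 7.14 g/cm³ = 19.72 g·m⁻²·a⁻¹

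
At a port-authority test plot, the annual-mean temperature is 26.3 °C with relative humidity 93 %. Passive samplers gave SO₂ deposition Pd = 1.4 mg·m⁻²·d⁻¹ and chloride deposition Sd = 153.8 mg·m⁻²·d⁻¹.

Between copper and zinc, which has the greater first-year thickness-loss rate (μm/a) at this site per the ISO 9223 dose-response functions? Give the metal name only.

copper: temperature factor f = -0.080·(16.3) = -1.3040
  Pd branch = 0.0053·Pd^0.26·e^(0.059·RH+f) = 0.3792 μm/a
  Cl⁻ term: 0.01025·153.8^0.27·exp(0.036·93+0.049·26.3) = 4.12
  r_corr = 0.3792 + 4.12 = 4.499 μm/a
zinc: f(T) = -0.071·(T−10) [T>10 °C] = -1.1573
  SO₂ term: 0.0129·1.4^0.44·exp(0.046·93-1.1573) = 0.339
  Sd branch = 0.0175·Sd^0.57·e^(0.008·RH+0.085·T) = 6.076 μm/a
  r_corr = 0.339 + 6.076 = 6.415 μm/a
Ordering by μm/a: zinc (6.41) > copper (4.5)

zinc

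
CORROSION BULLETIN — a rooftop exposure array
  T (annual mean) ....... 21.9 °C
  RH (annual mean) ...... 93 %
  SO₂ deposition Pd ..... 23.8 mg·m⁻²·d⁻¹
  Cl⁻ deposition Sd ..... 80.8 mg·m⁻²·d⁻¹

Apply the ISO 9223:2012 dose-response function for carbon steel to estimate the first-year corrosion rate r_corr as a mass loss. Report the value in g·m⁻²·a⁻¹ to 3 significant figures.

r_corr = 874 g·m⁻²·a⁻¹

carbon steel: f(T) = -0.054·(T−10) [T>10 °C] = -0.6426
  SO₂ term: 1.77·23.8^0.52·exp(0.02·93-0.6426) = 31.08
  Cl⁻ term: 0.102·80.8^0.62·exp(0.033·93+0.04·21.9) = 80.26
  r_corr = 31.08 + 80.26 = 111.3 μm/a
Convert to mass loss: 111.3 μm/a × 7.85 g/cm³ = 874 g·m⁻²·a⁻¹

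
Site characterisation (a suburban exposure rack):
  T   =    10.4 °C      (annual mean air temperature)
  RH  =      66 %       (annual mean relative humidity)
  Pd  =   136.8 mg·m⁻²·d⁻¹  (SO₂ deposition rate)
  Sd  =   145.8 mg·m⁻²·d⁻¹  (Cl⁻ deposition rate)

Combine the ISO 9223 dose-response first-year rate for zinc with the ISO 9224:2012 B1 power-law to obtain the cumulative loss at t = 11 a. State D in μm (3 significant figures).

D(11) = 24.6 μm

zinc: T>10 °C ⇒ hinge -0.071·(10.4−10) = -0.0284
  Pd branch = 0.0129·Pd^0.44·e^(0.046·RH+f) = 2.273 μm/a
  Cl⁻ term: 0.0175·145.8^0.57·exp(0.008·66+0.085·10.4) = 1.229
  sum: 2.273 + 1.229 → r_corr = 3.502 μm/a
Power-law: D(11) = r_corr · 11^0.813
  D(11) = 3.502 × 11^0.813 = 3.502 × 7.025 = 24.6 μm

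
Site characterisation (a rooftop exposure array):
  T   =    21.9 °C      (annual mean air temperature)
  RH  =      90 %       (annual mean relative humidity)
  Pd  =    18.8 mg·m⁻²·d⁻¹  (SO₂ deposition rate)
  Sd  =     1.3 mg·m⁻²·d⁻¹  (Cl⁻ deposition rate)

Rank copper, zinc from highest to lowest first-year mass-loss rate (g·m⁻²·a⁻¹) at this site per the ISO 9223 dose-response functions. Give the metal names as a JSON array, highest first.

copper: temperature factor f = -0.080·(11.9) = -0.9520
  SO₂ term: 0.0053·18.8^0.26·exp(0.059·90-0.9520) = 0.8876
  Sd branch = 0.01025·Sd^0.27·e^(0.036·RH+0.049·T) = 0.8216 μm/a
  sum: 0.8876 + 0.8216 → r_corr = 1.709 μm/a
  mass loss = 1.709 μm/a × 8.96 g/cm³ = 15.31 g·m⁻²·a⁻¹
zinc: T>10 °C ⇒ hinge -0.071·(21.9−10) = -0.8449
  SO₂ term: 0.0129·18.8^0.44·exp(0.046·90-0.8449) = 1.266
  Sd branch = 0.0175·Sd^0.57·e^(0.008·RH+0.085·T) = 0.2686 μm/a
  sum: 1.266 + 0.2686 → r_corr = 1.534 μm/a
  mass loss = 1.534 μm/a × 7.14 g/cm³ = 10.95 g·m⁻²·a⁻¹
Ordering by g·m⁻²·a⁻¹: copper (15.3) > zinc (11)

["copper", "zinc"]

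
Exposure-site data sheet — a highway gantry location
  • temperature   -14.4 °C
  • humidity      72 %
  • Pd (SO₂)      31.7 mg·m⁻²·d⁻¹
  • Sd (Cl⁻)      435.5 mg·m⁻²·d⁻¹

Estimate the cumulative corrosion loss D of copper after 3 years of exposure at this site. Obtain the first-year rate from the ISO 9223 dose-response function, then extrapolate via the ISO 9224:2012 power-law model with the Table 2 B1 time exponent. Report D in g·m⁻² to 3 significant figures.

D(3) = 7.29 g·m⁻²

copper: temperature factor f = +0.126·(-24.4) = -3.0744
  sulphur-dioxide contribution → 0.0421 μm/a
  chloride contribution → 0.3487 μm/a
  total first-year rate 0.3908 μm/a
Power-law: D(3) = r_corr · 3^0.667
  D(3) = 0.3908 × 3^0.667 = 0.3908 × 2.081 = 0.8133 μm
  Mass loss = 0.8133 μm × 8.96 g/cm³ = 7.287 g·m⁻²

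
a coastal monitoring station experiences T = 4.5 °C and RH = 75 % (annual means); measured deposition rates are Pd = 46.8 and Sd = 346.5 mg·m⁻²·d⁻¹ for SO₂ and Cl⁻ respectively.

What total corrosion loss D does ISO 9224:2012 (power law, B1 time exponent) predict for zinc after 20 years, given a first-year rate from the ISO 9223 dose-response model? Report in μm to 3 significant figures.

D(20) = 35.4 μm

zinc: temperature factor f = +0.038·(-5.5) = -0.2090
  SO₂ term: 0.0129·46.8^0.44·exp(0.046·75-0.2090) = 1.791
  Cl⁻ term: 0.0175·346.5^0.57·exp(0.008·75+0.085·4.5) = 1.31
  sum: 1.791 + 1.31 → r_corr = 3.101 μm/a
Long-term exponent b (ISO 9224 Table 2, B1) = 0.813
  D(20) = 3.101 × 20^0.813 = 3.101 × 11.42 = 35.42 μm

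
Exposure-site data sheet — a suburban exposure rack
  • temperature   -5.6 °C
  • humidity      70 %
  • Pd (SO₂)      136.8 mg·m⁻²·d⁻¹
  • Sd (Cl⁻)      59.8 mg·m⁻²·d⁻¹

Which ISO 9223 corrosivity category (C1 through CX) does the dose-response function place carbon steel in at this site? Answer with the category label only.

carbon steel: T≤10 °C ⇒ hinge +0.150·(-5.6−10) = -2.3400
  Pd branch = 1.77·Pd^0.52·e^(0.02·RH+f) = 8.923 μm/a
  Cl⁻ term: 0.102·59.8^0.62·exp(0.033·70+0.04·-5.6) = 10.38
  sum: 8.923 + 10.38 → r_corr = 19.3 μm/a
19.3 μm/a falls in (1.3, 25] for carbon steel → category C2

C2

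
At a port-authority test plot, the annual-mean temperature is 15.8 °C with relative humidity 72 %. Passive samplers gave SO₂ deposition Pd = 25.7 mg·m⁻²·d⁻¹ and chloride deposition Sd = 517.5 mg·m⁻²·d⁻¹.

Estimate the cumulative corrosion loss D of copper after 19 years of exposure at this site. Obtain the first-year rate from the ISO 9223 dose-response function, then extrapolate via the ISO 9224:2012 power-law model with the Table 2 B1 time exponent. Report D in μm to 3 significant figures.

D(19) = 15.3 μm

copper: f(T) = -0.080·(T−10) [T>10 °C] = -0.4640
  SO₂ term: 0.0053·25.7^0.26·exp(0.059·72-0.4640) = 0.5423
  Sd branch = 0.01025·Sd^0.27·e^(0.036·RH+0.049·T) = 1.605 μm/a
  r_corr = 0.5423 + 1.605 = 2.147 μm/a
ISO 9224: D(t) = r_corr · t^b with b = 0.667 (copper, B1)
  D(19) = 2.147 × 19^0.667 = 2.147 × 7.127 = 15.3 μm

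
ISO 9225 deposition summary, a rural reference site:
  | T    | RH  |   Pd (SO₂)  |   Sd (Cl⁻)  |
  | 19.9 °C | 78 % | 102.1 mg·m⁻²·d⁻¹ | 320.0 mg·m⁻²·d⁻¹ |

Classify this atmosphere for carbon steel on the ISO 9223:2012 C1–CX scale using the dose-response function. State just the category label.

carbon steel: T>10 °C ⇒ hinge -0.054·(19.9−10) = -0.5346
  SO₂ term: 1.77·102.1^0.52·exp(0.02·78-0.5346) = 54.7
  Cl⁻ term: 0.102·320.0^0.62·exp(0.033·78+0.04·19.9) = 106
  r_corr = 54.7 + 106 = 160.7 μm/a
161 μm/a falls in (80, 200] for carbon steel → category C5

C5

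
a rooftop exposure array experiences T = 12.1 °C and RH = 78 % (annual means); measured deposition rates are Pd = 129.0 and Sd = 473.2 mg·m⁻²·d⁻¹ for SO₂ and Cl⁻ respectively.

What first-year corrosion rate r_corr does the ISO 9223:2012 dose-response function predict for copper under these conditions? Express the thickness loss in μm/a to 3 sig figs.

copper: f(T) = -0.080·(T−10) [T>10 °C] = -0.1680
  sulphur-dioxide contribution → 1.58 μm/a
  chloride contribution → 1.622 μm/a
  ⇒ r_corr(copper) = 3.202 μm/a

r_corr = 3.20 μm/a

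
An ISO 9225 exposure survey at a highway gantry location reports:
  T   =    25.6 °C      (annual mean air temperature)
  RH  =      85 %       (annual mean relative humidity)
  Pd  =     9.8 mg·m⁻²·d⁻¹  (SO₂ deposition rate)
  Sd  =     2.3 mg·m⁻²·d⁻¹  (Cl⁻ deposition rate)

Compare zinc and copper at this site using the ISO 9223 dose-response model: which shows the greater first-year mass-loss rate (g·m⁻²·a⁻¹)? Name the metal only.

copper

zinc: f(T) = -0.071·(T−10) [T>10 °C] = -1.1076
  sulphur-dioxide contribution → 0.5805 μm/a
  chloride contribution → 0.4893 μm/a
  total first-year rate 1.07 μm/a
  mass loss = 1.07 μm/a × 7.14 g/cm³ = 7.638 g·m⁻²·a⁻¹
copper: temperature factor f = -0.080·(15.6) = -1.2480
  sulphur-dioxide contribution → 0.4149 μm/a
  chloride contribution → 0.9596 μm/a
  total first-year rate 1.375 μm/a
  mass loss = 1.375 μm/a × 8.96 g/cm³ = 12.32 g·m⁻²·a⁻¹
Ordering by g·m⁻²·a⁻¹: copper (12.3) > zinc (7.64)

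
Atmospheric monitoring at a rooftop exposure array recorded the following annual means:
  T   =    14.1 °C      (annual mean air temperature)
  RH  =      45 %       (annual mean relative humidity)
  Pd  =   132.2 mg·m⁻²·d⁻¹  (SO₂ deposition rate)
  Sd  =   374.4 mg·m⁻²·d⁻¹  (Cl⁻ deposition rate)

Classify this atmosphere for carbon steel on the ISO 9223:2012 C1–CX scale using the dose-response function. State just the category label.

C4

carbon steel: T>10 °C ⇒ hinge -0.054·(14.1−10) = -0.2214
  Pd branch = 1.77·Pd^0.52·e^(0.02·RH+f) = 44.23 μm/a
  Cl⁻ term: 0.102·374.4^0.62·exp(0.033·45+0.04·14.1) = 31.18
  sum: 44.23 + 31.18 → r_corr = 75.42 μm/a
Category bounds: 50…80 μm/a bracket r_corr ⇒ C4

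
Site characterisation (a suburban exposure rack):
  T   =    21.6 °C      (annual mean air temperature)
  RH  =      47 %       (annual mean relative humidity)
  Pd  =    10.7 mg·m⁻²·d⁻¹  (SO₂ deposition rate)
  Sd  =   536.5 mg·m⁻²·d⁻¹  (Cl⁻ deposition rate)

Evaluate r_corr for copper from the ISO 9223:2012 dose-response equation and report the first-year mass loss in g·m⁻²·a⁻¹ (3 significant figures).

copper: T>10 °C ⇒ hinge -0.080·(21.6−10) = -0.9280
  Pd branch = 0.0053·Pd^0.26·e^(0.059·RH+f) = 0.06211 μm/a
  Sd branch = 0.01025·Sd^0.27·e^(0.036·RH+0.049·T) = 0.8754 μm/a
  r_corr = 0.06211 + 0.8754 = 0.9375 μm/a
Convert to mass loss: 0.9375 μm/a × 8.96 g/cm³ = 8.4 g·m⁻²·a⁻¹

r_corr = 8.40 g·m⁻²·a⁻¹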